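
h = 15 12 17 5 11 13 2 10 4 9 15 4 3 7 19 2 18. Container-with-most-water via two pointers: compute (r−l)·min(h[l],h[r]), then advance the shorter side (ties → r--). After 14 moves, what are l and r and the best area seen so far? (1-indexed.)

[1,17] min(15,18)*16=240 best=240 * → l++
[2,17] min(12,18)*15=180 best=240 → l++
[3,17] min(17,18)*14=238 best=240 → l++
[4,17] min(5,18)*13=65 best=240 → l++
[5,17] min(11,18)*12=132 best=240 → l++
[6,17] min(13,18)*11=143 best=240 → l++
[7,17] min(2,18)*10=20 best=240 → l++
[8,17] min(10,18)*9=90 best=240 → l++
[9,17] min(4,18)*8=32 best=240 → l++
[10,17] min(9,18)*7=63 best=240 → l++
[11,17] min(15,18)*6=90 best=240 → l++
[12,17] min(4,18)*5=20 best=240 → l++
[13,17] min(3,18)*4=12 best=240 → l++
[14,17] min(7,18)*3=21 best=240 → l++

l=15, r=17, best area=240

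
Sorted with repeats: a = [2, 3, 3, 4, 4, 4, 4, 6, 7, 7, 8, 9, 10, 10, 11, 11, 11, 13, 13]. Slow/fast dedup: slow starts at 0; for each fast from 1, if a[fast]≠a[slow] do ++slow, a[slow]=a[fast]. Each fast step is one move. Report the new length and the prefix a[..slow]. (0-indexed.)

slow=0 fast=1: a[fast]=3≠a[slow]=2 write a[1]=3, slow++,fast++
slow=1 fast=2: a[fast]=3=a[slow] dup, fast++
slow=1 fast=3: a[fast]=4≠a[slow]=3 write a[2]=4, slow++,fast++
slow=2 fast=4: a[fast]=4=a[slow] dup, fast++
slow=2 fast=5: a[fast]=4=a[slow] dup, fast++
slow=2 fast=6: a[fast]=4=a[slow] dup, fast++
slow=2 fast=7: a[fast]=6≠a[slow]=4 write a[3]=6, slow++,fast++
slow=3 fast=8: a[fast]=7≠a[slow]=6 write a[4]=7, slow++,fast++
slow=4 fast=9: a[fast]=7=a[slow] dup, fast++
slow=4 fast=10: a[fast]=8≠a[slow]=7 write a[5]=8, slow++,fast++
slow=5 fast=11: a[fast]=9≠a[slow]=8 write a[6]=9, slow++,fast++
slow=6 fast=12: a[fast]=10≠a[slow]=9 write a[7]=10, slow++,fast++
slow=7 fast=13: a[fast]=10=a[slow] dup, fast++
slow=7 fast=14: a[fast]=11≠a[slow]=10 write a[8]=11, slow++,fast++
slow=8 fast=15: a[fast]=11=a[slow] dup, fast++
slow=8 fast=16: a[fast]=11=a[slow] dup, fast++
slow=8 fast=17: a[fast]=13≠a[slow]=11 write a[9]=13, slow++,fast++
slow=9 fast=18: a[fast]=13=a[slow] dup, fast++

length 10; prefix = [2, 3, 4, 6, 7, 8, 9, 10, 11, 13]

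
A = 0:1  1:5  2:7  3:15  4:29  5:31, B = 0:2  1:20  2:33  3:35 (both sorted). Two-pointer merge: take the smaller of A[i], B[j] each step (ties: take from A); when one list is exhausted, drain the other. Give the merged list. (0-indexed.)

[i=0,j=0] A[i]=1<=B[j]=2 take 1 → i++
[i=1,j=0] A[i]=5>B[j]=2 take 2 → j++
[i=1,j=1] A[i]=5<=B[j]=20 take 5 → i++
[i=2,j=1] A[i]=7<=B[j]=20 take 7 → i++
[i=3,j=1] A[i]=15<=B[j]=20 take 15 → i++
[i=4,j=1] A[i]=29>B[j]=20 take 20 → j++
[i=4,j=2] A[i]=29<=B[j]=33 take 29 → i++
[i=5,j=2] A[i]=31<=B[j]=33 take 31 → i++
[i=6,j=2] A done, take B[j]=33 → j++
[i=6,j=3] A done, take B[j]=35 → j++

[1, 2, 5, 7, 15, 20, 29, 31, 33, 35]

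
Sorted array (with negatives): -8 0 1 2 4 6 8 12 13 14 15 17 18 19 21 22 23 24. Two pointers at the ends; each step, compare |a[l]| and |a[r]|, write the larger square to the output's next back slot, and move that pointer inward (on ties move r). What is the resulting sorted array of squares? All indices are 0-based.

l=0 r=17: |-8|<=|24| out[17]=576, r--
l=0 r=16: |-8|<=|23| out[16]=529, r--
l=0 r=15: |-8|<=|22| out[15]=484, r--
l=0 r=14: |-8|<=|21| out[14]=441, r--
l=0 r=13: |-8|<=|19| out[13]=361, r--
l=0 r=12: |-8|<=|18| out[12]=324, r--
l=0 r=11: |-8|<=|17| out[11]=289, r--
l=0 r=10: |-8|<=|15| out[10]=225, r--
l=0 r=9: |-8|<=|14| out[9]=196, r--
l=0 r=8: |-8|<=|13| out[8]=169, r--
l=0 r=7: |-8|<=|12| out[7]=144, r--
l=0 r=6: |-8|<=|8| out[6]=64, r--
l=0 r=5: |-8|>|6| out[5]=64, l++
l=1 r=5: |0|<=|6| out[4]=36, r--
l=1 r=4: |0|<=|4| out[3]=16, r--
l=1 r=3: |0|<=|2| out[2]=4, r--
l=1 r=2: |0|<=|1| out[1]=1, r--
l=1 r=1: |0|<=|0| out[0]=0, r--

[0, 1, 4, 16, 36, 64, 64, 144, 169, 196, 225, 289, 324, 361, 441, 484, 529, 576]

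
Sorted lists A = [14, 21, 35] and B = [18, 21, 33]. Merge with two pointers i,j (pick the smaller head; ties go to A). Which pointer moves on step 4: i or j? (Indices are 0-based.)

j

i=0 j=0: A[i]=14<=B[j]=18 take 14, i++
i=1 j=0: A[i]=21>B[j]=18 take 18, j++
i=1 j=1: A[i]=21<=B[j]=21 take 21, i++
i=2 j=1: A[i]=35>B[j]=21 take 21, j++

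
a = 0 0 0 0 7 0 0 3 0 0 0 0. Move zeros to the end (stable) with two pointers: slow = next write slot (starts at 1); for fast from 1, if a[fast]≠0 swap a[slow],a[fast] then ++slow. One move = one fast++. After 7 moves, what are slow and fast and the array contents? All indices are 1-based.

slow=2, fast=8, a=[7, 0, 0, 0, 0, 0, 0, 3, 0, 0, 0, 0]

(s=1,f=1) a[fast]=0 → fast++
(s=1,f=2) a[fast]=0 → fast++
(s=1,f=3) a[fast]=0 → fast++
(s=1,f=4) a[fast]=0 → fast++
(s=1,f=5) a[fast]=7≠0 swap→a[1]=7 → slow++,fast++
(s=2,f=6) a[fast]=0 → fast++
(s=2,f=7) a[fast]=0 → fast++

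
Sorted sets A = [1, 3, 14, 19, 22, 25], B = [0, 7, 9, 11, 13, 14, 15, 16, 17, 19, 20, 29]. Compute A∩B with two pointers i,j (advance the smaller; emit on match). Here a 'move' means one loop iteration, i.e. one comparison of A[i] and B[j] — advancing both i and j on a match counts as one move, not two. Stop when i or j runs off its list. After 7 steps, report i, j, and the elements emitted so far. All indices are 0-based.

i=0 j=0: 1>0, j++
i=0 j=1: 1<7, i++
i=1 j=1: 3<7, i++
i=2 j=1: 14>7, j++
i=2 j=2: 14>9, j++
i=2 j=3: 14>11, j++
i=2 j=4: 14>13, j++

i=2, j=5, emitted=[]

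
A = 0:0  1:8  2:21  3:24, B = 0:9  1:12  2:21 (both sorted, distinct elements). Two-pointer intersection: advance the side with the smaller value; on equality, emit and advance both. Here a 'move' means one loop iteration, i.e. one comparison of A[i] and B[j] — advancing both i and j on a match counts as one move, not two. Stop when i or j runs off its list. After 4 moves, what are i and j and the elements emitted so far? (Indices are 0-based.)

[i=0,j=0] 0<9 → i++
[i=1,j=0] 8<9 → i++
[i=2,j=0] 21>9 → j++
[i=2,j=1] 21>12 → j++

i=2, j=2, emitted=[]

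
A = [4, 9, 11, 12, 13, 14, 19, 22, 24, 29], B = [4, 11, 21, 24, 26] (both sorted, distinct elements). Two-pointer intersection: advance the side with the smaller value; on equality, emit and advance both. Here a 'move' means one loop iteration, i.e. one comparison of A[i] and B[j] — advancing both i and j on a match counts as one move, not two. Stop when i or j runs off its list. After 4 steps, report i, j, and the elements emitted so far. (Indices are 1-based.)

i=5, j=3, emitted=[4, 11]

[i=1,j=1] 4==4 emit → i++,j++
[i=2,j=2] 9<11 → i++
[i=3,j=2] 11==11 emit → i++,j++
[i=4,j=3] 12<21 → i++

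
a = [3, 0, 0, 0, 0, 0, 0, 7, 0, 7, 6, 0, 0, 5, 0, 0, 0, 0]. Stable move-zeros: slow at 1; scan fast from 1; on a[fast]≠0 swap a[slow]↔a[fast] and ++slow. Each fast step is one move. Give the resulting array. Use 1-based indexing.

(s=1,f=1) a[fast]=3≠0 swap→a[1]=3 → slow++,fast++
(s=2,f=2) a[fast]=0 → fast++
(s=2,f=3) a[fast]=0 → fast++
(s=2,f=4) a[fast]=0 → fast++
(s=2,f=5) a[fast]=0 → fast++
(s=2,f=6) a[fast]=0 → fast++
(s=2,f=7) a[fast]=0 → fast++
(s=2,f=8) a[fast]=7≠0 swap→a[2]=7 → slow++,fast++
(s=3,f=9) a[fast]=0 → fast++
(s=3,f=10) a[fast]=7≠0 swap→a[3]=7 → slow++,fast++
(s=4,f=11) a[fast]=6≠0 swap→a[4]=6 → slow++,fast++
(s=5,f=12) a[fast]=0 → fast++
(s=5,f=13) a[fast]=0 → fast++
(s=5,f=14) a[fast]=5≠0 swap→a[5]=5 → slow++,fast++
(s=6,f=15) a[fast]=0 → fast++
(s=6,f=16) a[fast]=0 → fast++
(s=6,f=17) a[fast]=0 → fast++
(s=6,f=18) a[fast]=0 → fast++

[3, 7, 7, 6, 5, 0, 0, 0, 0, 0, 0, 0, 0, 0, 0, 0, 0, 0]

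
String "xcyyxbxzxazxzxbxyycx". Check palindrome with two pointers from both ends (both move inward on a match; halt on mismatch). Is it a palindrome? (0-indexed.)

not a palindrome (mismatch at 9,10)

l=0 r=19: 'x'=='x', l++,r--
l=1 r=18: 'c'=='c', l++,r--
l=2 r=17: 'y'=='y', l++,r--
l=3 r=16: 'y'=='y', l++,r--
l=4 r=15: 'x'=='x', l++,r--
l=5 r=14: 'b'=='b', l++,r--
l=6 r=13: 'x'=='x', l++,r--
l=7 r=12: 'z'=='z', l++,r--
l=8 r=11: 'x'=='x', l++,r--
l=9 r=10: 'a'!='z', stop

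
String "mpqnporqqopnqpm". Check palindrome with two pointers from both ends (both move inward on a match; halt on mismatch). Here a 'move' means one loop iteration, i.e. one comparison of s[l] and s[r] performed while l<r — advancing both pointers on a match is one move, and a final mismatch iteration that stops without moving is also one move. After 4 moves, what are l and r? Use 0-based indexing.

l=4, r=10

[0,14] 'm'=='m' → l++,r--
[1,13] 'p'=='p' → l++,r--
[2,12] 'q'=='q' → l++,r--
[3,11] 'n'=='n' → l++,r--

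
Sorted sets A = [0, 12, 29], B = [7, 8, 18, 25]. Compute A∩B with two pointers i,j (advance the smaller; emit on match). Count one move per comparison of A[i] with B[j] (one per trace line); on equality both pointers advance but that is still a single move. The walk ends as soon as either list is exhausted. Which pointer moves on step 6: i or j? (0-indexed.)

j

i=0 j=0: 0<7, i++
i=1 j=0: 12>7, j++
i=1 j=1: 12>8, j++
i=1 j=2: 12<18, i++
i=2 j=2: 29>18, j++
i=2 j=3: 29>25, j++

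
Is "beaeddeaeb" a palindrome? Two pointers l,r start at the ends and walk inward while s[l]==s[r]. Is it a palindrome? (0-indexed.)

l=0 r=9: 'b'=='b', l++,r--
l=1 r=8: 'e'=='e', l++,r--
l=2 r=7: 'a'=='a', l++,r--
l=3 r=6: 'e'=='e', l++,r--
l=4 r=5: 'd'=='d', l++,r--

palindrome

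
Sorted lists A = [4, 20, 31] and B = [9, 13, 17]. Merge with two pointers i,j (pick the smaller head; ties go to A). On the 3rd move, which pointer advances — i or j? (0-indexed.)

j

i=0 j=0: A[i]=4<=B[j]=9 take 4, i++
i=1 j=0: A[i]=20>B[j]=9 take 9, j++
i=1 j=1: A[i]=20>B[j]=13 take 13, j++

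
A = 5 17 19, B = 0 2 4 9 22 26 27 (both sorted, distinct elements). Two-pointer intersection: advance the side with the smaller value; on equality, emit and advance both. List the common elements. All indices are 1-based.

intersection = []

[i=1,j=1] 5>0 → j++
[i=1,j=2] 5>2 → j++
[i=1,j=3] 5>4 → j++
[i=1,j=4] 5<9 → i++
[i=2,j=4] 17>9 → j++
[i=2,j=5] 17<22 → i++
[i=3,j=5] 19<22 → i++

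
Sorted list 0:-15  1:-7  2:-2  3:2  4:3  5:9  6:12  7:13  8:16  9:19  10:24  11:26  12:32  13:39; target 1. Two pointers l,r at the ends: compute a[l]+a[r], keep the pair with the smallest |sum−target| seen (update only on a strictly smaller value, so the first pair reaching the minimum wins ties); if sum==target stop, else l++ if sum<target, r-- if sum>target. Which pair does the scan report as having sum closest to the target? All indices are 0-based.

pair (-15, 16) with sum 1 (|Δ|=0)

l=0 r=13: -15+39=24 d=23 *, r--
l=0 r=12: -15+32=17 d=16 *, r--
l=0 r=11: -15+26=11 d=10 *, r--
l=0 r=10: -15+24=9 d=8 *, r--
l=0 r=9: -15+19=4 d=3 *, r--
l=0 r=8: -15+16=1 d=0 *, stop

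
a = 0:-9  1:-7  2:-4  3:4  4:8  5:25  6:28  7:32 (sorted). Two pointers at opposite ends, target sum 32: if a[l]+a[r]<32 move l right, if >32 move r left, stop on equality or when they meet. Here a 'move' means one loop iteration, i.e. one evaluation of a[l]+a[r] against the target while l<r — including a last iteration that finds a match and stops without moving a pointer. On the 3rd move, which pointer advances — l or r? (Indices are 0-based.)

l

[0,7] -9+32=23 <32 → l++
[1,7] -7+32=25 <32 → l++
[2,7] -4+32=28 <32 → l++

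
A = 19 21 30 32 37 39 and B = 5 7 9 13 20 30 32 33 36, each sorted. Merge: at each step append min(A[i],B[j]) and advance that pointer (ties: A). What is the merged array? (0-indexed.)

[i=0,j=0] A[i]=19>B[j]=5 take 5 → j++
[i=0,j=1] A[i]=19>B[j]=7 take 7 → j++
[i=0,j=2] A[i]=19>B[j]=9 take 9 → j++
[i=0,j=3] A[i]=19>B[j]=13 take 13 → j++
[i=0,j=4] A[i]=19<=B[j]=20 take 19 → i++
[i=1,j=4] A[i]=21>B[j]=20 take 20 → j++
[i=1,j=5] A[i]=21<=B[j]=30 take 21 → i++
[i=2,j=5] A[i]=30<=B[j]=30 take 30 → i++
[i=3,j=5] A[i]=32>B[j]=30 take 30 → j++
[i=3,j=6] A[i]=32<=B[j]=32 take 32 → i++
[i=4,j=6] A[i]=37>B[j]=32 take 32 → j++
[i=4,j=7] A[i]=37>B[j]=33 take 33 → j++
[i=4,j=8] A[i]=37>B[j]=36 take 36 → j++
[i=4,j=9] B done, take A[i]=37 → i++
[i=5,j=9] B done, take A[i]=39 → i++

[5, 7, 9, 13, 19, 20, 21, 30, 30, 32, 32, 33, 36, 37, 39]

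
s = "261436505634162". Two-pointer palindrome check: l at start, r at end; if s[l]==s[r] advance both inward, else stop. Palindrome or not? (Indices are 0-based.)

[0,14] '2'=='2' → l++,r--
[1,13] '6'=='6' → l++,r--
[2,12] '1'=='1' → l++,r--
[3,11] '4'=='4' → l++,r--
[4,10] '3'=='3' → l++,r--
[5,9] '6'=='6' → l++,r--
[6,8] '5'=='5' → l++,r--

palindrome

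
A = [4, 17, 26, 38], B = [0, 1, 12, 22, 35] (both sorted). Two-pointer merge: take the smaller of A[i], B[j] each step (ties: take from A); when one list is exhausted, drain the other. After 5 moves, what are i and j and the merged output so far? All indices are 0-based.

i=0 j=0: A[i]=4>B[j]=0 take 0, j++
i=0 j=1: A[i]=4>B[j]=1 take 1, j++
i=0 j=2: A[i]=4<=B[j]=12 take 4, i++
i=1 j=2: A[i]=17>B[j]=12 take 12, j++
i=1 j=3: A[i]=17<=B[j]=22 take 17, i++

i=2, j=3, merged so far=[0, 1, 4, 12, 17]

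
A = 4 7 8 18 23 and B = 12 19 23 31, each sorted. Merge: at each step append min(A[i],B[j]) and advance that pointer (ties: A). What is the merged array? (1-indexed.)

[4, 7, 8, 12, 18, 19, 23, 23, 31]

[i=1,j=1] A[i]=4<=B[j]=12 take 4 → i++
[i=2,j=1] A[i]=7<=B[j]=12 take 7 → i++
[i=3,j=1] A[i]=8<=B[j]=12 take 8 → i++
[i=4,j=1] A[i]=18>B[j]=12 take 12 → j++
[i=4,j=2] A[i]=18<=B[j]=19 take 18 → i++
[i=5,j=2] A[i]=23>B[j]=19 take 19 → j++
[i=5,j=3] A[i]=23<=B[j]=23 take 23 → i++
[i=6,j=3] A done, take B[j]=23 → j++
[i=6,j=4] A done, take B[j]=31 → j++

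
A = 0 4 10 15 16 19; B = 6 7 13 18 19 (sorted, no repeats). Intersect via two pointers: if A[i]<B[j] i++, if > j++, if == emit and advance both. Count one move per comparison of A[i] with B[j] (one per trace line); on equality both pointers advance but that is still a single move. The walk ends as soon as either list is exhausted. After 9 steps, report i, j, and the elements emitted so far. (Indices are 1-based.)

i=1 j=1: 0<6, i++
i=2 j=1: 4<6, i++
i=3 j=1: 10>6, j++
i=3 j=2: 10>7, j++
i=3 j=3: 10<13, i++
i=4 j=3: 15>13, j++
i=4 j=4: 15<18, i++
i=5 j=4: 16<18, i++
i=6 j=4: 19>18, j++

i=6, j=5, emitted=[]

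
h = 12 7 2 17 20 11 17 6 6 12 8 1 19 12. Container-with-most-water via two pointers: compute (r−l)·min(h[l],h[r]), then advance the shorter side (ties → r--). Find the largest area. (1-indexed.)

max area = 156

l=1 r=14: min(12,12)*13=156 best=156 *, r--
l=1 r=13: min(12,19)*12=144 best=156, l++
l=2 r=13: min(7,19)*11=77 best=156, l++
l=3 r=13: min(2,19)*10=20 best=156, l++
l=4 r=13: min(17,19)*9=153 best=156, l++
l=5 r=13: min(20,19)*8=152 best=156, r--
l=5 r=12: min(20,1)*7=7 best=156, r--
l=5 r=11: min(20,8)*6=48 best=156, r--
l=5 r=10: min(20,12)*5=60 best=156, r--
l=5 r=9: min(20,6)*4=24 best=156, r--
l=5 r=8: min(20,6)*3=18 best=156, r--
l=5 r=7: min(20,17)*2=34 best=156, r--
l=5 r=6: min(20,11)*1=11 best=156, r--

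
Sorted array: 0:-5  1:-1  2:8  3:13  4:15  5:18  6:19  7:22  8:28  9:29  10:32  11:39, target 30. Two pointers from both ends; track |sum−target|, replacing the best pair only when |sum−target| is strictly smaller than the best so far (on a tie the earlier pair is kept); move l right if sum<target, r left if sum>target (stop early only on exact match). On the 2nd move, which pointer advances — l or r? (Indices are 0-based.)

[0,11] -5+39=34 d=4 * → r--
[0,10] -5+32=27 d=3 * → l++

l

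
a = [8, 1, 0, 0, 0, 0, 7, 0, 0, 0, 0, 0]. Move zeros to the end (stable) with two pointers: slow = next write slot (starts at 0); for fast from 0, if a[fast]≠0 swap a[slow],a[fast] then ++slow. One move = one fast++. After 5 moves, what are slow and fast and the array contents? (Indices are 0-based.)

slow=2, fast=5, a=[8, 1, 0, 0, 0, 0, 7, 0, 0, 0, 0, 0]

(s=0,f=0) a[fast]=8≠0 swap→a[0]=8 → slow++,fast++
(s=1,f=1) a[fast]=1≠0 swap→a[1]=1 → slow++,fast++
(s=2,f=2) a[fast]=0 → fast++
(s=2,f=3) a[fast]=0 → fast++
(s=2,f=4) a[fast]=0 → fast++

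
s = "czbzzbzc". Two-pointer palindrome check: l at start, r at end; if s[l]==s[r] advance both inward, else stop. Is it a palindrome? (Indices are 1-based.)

l=1 r=8: 'c'=='c', l++,r--
l=2 r=7: 'z'=='z', l++,r--
l=3 r=6: 'b'=='b', l++,r--
l=4 r=5: 'z'=='z', l++,r--

palindrome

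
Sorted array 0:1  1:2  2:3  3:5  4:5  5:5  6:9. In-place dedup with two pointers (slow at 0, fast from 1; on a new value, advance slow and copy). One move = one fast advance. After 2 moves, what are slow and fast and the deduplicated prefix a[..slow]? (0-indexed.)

slow=2, fast=3, prefix=[1, 2, 3]

(s=0,f=1) a[fast]=2≠a[slow]=1 write a[1]=2 → slow++,fast++
(s=1,f=2) a[fast]=3≠a[slow]=2 write a[2]=3 → slow++,fast++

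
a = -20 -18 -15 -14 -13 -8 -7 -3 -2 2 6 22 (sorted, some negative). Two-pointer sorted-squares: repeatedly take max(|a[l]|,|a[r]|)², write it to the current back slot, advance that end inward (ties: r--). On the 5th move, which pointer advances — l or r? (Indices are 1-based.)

[1,12] |-20|<=|22| out[12]=484 → r--
[1,11] |-20|>|6| out[11]=400 → l++
[2,11] |-18|>|6| out[10]=324 → l++
[3,11] |-15|>|6| out[9]=225 → l++
[4,11] |-14|>|6| out[8]=196 → l++

l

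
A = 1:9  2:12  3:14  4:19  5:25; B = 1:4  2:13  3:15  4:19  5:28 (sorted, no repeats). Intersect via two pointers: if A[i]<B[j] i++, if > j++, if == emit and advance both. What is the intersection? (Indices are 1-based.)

[i=1,j=1] 9>4 → j++
[i=1,j=2] 9<13 → i++
[i=2,j=2] 12<13 → i++
[i=3,j=2] 14>13 → j++
[i=3,j=3] 14<15 → i++
[i=4,j=3] 19>15 → j++
[i=4,j=4] 19==19 emit → i++,j++
[i=5,j=5] 25<28 → i++

intersection = [19]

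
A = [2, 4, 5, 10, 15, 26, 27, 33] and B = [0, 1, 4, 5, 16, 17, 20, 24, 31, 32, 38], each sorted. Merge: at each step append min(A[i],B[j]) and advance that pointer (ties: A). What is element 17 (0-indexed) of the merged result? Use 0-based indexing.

i=0 j=0: A[i]=2>B[j]=0 take 0, j++
i=0 j=1: A[i]=2>B[j]=1 take 1, j++
i=0 j=2: A[i]=2<=B[j]=4 take 2, i++
i=1 j=2: A[i]=4<=B[j]=4 take 4, i++
i=2 j=2: A[i]=5>B[j]=4 take 4, j++
i=2 j=3: A[i]=5<=B[j]=5 take 5, i++
i=3 j=3: A[i]=10>B[j]=5 take 5, j++
i=3 j=4: A[i]=10<=B[j]=16 take 10, i++
i=4 j=4: A[i]=15<=B[j]=16 take 15, i++
i=5 j=4: A[i]=26>B[j]=16 take 16, j++
i=5 j=5: A[i]=26>B[j]=17 take 17, j++
i=5 j=6: A[i]=26>B[j]=20 take 20, j++
i=5 j=7: A[i]=26>B[j]=24 take 24, j++
i=5 j=8: A[i]=26<=B[j]=31 take 26, i++
i=6 j=8: A[i]=27<=B[j]=31 take 27, i++
i=7 j=8: A[i]=33>B[j]=31 take 31, j++
i=7 j=9: A[i]=33>B[j]=32 take 32, j++
i=7 j=10: A[i]=33<=B[j]=38 take 33, i++
i=8 j=10: A done, take B[j]=38, j++

merged[17] = 33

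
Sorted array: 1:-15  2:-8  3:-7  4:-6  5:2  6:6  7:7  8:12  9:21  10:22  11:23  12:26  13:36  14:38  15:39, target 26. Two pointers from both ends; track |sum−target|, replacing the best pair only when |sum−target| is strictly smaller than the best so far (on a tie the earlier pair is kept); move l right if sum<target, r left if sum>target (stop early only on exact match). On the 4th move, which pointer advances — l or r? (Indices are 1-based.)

r

l=1 r=15: -15+39=24 d=2 *, l++
l=2 r=15: -8+39=31 d=5, r--
l=2 r=14: -8+38=30 d=4, r--
l=2 r=13: -8+36=28 d=2, r--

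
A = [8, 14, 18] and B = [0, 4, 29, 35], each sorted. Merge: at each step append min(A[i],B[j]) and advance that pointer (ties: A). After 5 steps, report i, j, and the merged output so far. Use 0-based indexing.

i=3, j=2, merged so far=[0, 4, 8, 14, 18]

[i=0,j=0] A[i]=8>B[j]=0 take 0 → j++
[i=0,j=1] A[i]=8>B[j]=4 take 4 → j++
[i=0,j=2] A[i]=8<=B[j]=29 take 8 → i++
[i=1,j=2] A[i]=14<=B[j]=29 take 14 → i++
[i=2,j=2] A[i]=18<=B[j]=29 take 18 → i++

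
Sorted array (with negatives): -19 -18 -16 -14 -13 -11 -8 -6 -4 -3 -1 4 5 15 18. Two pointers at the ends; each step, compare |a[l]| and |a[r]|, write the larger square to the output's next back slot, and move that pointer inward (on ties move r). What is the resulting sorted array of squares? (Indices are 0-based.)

[1, 9, 16, 16, 25, 36, 64, 121, 169, 196, 225, 256, 324, 324, 361]

[0,14] |-19|>|18| out[14]=361 → l++
[1,14] |-18|<=|18| out[13]=324 → r--
[1,13] |-18|>|15| out[12]=324 → l++
[2,13] |-16|>|15| out[11]=256 → l++
[3,13] |-14|<=|15| out[10]=225 → r--
[3,12] |-14|>|5| out[9]=196 → l++
[4,12] |-13|>|5| out[8]=169 → l++
[5,12] |-11|>|5| out[7]=121 → l++
[6,12] |-8|>|5| out[6]=64 → l++
[7,12] |-6|>|5| out[5]=36 → l++
[8,12] |-4|<=|5| out[4]=25 → r--
[8,11] |-4|<=|4| out[3]=16 → r--
[8,10] |-4|>|-1| out[2]=16 → l++
[9,10] |-3|>|-1| out[1]=9 → l++
[10,10] |-1|<=|-1| out[0]=1 → r--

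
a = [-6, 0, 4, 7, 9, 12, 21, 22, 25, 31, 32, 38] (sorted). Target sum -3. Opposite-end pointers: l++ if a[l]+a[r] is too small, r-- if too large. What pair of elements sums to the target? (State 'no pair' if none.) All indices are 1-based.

l=1 r=12: -6+38=32 >-3, r--
l=1 r=11: -6+32=26 >-3, r--
l=1 r=10: -6+31=25 >-3, r--
l=1 r=9: -6+25=19 >-3, r--
l=1 r=8: -6+22=16 >-3, r--
l=1 r=7: -6+21=15 >-3, r--
l=1 r=6: -6+12=6 >-3, r--
l=1 r=5: -6+9=3 >-3, r--
l=1 r=4: -6+7=1 >-3, r--
l=1 r=3: -6+4=-2 >-3, r--
l=1 r=2: -6+0=-6 <-3, l++

no pair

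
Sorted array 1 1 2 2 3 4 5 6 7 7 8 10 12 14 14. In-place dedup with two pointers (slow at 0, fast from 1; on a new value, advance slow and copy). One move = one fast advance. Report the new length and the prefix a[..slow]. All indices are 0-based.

slow=0 fast=1: a[fast]=1=a[slow] dup, fast++
slow=0 fast=2: a[fast]=2≠a[slow]=1 write a[1]=2, slow++,fast++
slow=1 fast=3: a[fast]=2=a[slow] dup, fast++
slow=1 fast=4: a[fast]=3≠a[slow]=2 write a[2]=3, slow++,fast++
slow=2 fast=5: a[fast]=4≠a[slow]=3 write a[3]=4, slow++,fast++
slow=3 fast=6: a[fast]=5≠a[slow]=4 write a[4]=5, slow++,fast++
slow=4 fast=7: a[fast]=6≠a[slow]=5 write a[5]=6, slow++,fast++
slow=5 fast=8: a[fast]=7≠a[slow]=6 write a[6]=7, slow++,fast++
slow=6 fast=9: a[fast]=7=a[slow] dup, fast++
slow=6 fast=10: a[fast]=8≠a[slow]=7 write a[7]=8, slow++,fast++
slow=7 fast=11: a[fast]=10≠a[slow]=8 write a[8]=10, slow++,fast++
slow=8 fast=12: a[fast]=12≠a[slow]=10 write a[9]=12, slow++,fast++
slow=9 fast=13: a[fast]=14≠a[slow]=12 write a[10]=14, slow++,fast++
slow=10 fast=14: a[fast]=14=a[slow] dup, fast++

length 11; prefix = [1, 2, 3, 4, 5, 6, 7, 8, 10, 12, 14]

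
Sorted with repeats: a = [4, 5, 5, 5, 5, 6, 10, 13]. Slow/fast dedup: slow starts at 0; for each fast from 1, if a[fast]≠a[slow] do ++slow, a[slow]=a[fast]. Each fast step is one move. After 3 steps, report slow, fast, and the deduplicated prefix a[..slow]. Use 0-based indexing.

slow=1, fast=4, prefix=[4, 5]

(s=0,f=1) a[fast]=5≠a[slow]=4 write a[1]=5 → slow++,fast++
(s=1,f=2) a[fast]=5=a[slow] dup → fast++
(s=1,f=3) a[fast]=5=a[slow] dup → fast++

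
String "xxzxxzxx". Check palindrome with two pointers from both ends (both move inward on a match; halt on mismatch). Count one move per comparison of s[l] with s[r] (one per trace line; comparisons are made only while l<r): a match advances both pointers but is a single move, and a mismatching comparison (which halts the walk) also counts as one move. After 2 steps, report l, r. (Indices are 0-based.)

[0,7] 'x'=='x' → l++,r--
[1,6] 'x'=='x' → l++,r--

l=2, r=5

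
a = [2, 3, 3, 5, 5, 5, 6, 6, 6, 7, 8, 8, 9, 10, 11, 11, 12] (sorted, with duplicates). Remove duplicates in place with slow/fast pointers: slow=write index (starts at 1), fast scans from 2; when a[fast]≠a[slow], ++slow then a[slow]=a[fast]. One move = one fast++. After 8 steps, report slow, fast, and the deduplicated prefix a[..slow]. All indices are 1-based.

(s=1,f=2) a[fast]=3≠a[slow]=2 write a[2]=3 → slow++,fast++
(s=2,f=3) a[fast]=3=a[slow] dup → fast++
(s=2,f=4) a[fast]=5≠a[slow]=3 write a[3]=5 → slow++,fast++
(s=3,f=5) a[fast]=5=a[slow] dup → fast++
(s=3,f=6) a[fast]=5=a[slow] dup → fast++
(s=3,f=7) a[fast]=6≠a[slow]=5 write a[4]=6 → slow++,fast++
(s=4,f=8) a[fast]=6=a[slow] dup → fast++
(s=4,f=9) a[fast]=6=a[slow] dup → fast++

slow=4, fast=10, prefix=[2, 3, 5, 6]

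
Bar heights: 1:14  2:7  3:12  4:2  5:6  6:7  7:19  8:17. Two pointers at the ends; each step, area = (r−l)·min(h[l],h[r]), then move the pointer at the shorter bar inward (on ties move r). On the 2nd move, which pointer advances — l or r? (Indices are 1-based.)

l

l=1 r=8: min(14,17)*7=98 best=98 *, l++
l=2 r=8: min(7,17)*6=42 best=98, l++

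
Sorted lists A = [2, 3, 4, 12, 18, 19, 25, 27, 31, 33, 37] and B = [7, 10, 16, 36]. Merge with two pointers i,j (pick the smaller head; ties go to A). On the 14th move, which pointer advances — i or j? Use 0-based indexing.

i=0 j=0: A[i]=2<=B[j]=7 take 2, i++
i=1 j=0: A[i]=3<=B[j]=7 take 3, i++
i=2 j=0: A[i]=4<=B[j]=7 take 4, i++
i=3 j=0: A[i]=12>B[j]=7 take 7, j++
i=3 j=1: A[i]=12>B[j]=10 take 10, j++
i=3 j=2: A[i]=12<=B[j]=16 take 12, i++
i=4 j=2: A[i]=18>B[j]=16 take 16, j++
i=4 j=3: A[i]=18<=B[j]=36 take 18, i++
i=5 j=3: A[i]=19<=B[j]=36 take 19, i++
i=6 j=3: A[i]=25<=B[j]=36 take 25, i++
i=7 j=3: A[i]=27<=B[j]=36 take 27, i++
i=8 j=3: A[i]=31<=B[j]=36 take 31, i++
i=9 j=3: A[i]=33<=B[j]=36 take 33, i++
i=10 j=3: A[i]=37>B[j]=36 take 36, j++

j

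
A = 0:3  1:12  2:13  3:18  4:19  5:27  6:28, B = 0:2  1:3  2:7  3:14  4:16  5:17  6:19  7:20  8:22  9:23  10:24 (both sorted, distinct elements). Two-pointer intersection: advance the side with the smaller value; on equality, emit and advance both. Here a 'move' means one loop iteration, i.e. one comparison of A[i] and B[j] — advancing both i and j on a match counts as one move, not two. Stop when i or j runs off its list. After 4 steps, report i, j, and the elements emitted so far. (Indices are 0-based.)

[i=0,j=0] 3>2 → j++
[i=0,j=1] 3==3 emit → i++,j++
[i=1,j=2] 12>7 → j++
[i=1,j=3] 12<14 → i++

i=2, j=3, emitted=[3]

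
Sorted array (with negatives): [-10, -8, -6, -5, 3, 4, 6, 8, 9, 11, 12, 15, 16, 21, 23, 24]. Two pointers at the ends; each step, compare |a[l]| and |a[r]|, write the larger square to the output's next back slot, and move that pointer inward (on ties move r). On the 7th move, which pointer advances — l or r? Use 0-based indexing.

l=0 r=15: |-10|<=|24| out[15]=576, r--
l=0 r=14: |-10|<=|23| out[14]=529, r--
l=0 r=13: |-10|<=|21| out[13]=441, r--
l=0 r=12: |-10|<=|16| out[12]=256, r--
l=0 r=11: |-10|<=|15| out[11]=225, r--
l=0 r=10: |-10|<=|12| out[10]=144, r--
l=0 r=9: |-10|<=|11| out[9]=121, r--

r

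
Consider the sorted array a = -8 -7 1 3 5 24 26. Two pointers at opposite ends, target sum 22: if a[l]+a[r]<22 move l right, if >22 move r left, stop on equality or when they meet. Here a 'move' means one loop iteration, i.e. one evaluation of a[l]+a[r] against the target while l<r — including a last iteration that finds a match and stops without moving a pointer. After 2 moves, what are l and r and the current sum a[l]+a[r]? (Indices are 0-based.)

l=2, r=6, sum=27

[0,6] -8+26=18 <22 → l++
[1,6] -7+26=19 <22 → l++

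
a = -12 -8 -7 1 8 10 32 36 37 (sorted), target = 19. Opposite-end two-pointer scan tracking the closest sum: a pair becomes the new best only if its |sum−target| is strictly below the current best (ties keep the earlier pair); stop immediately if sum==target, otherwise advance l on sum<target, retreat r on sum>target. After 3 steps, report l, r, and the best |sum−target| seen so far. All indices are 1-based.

l=1, r=6, best |Δ|=1

l=1 r=9: -12+37=25 d=6 *, r--
l=1 r=8: -12+36=24 d=5 *, r--
l=1 r=7: -12+32=20 d=1 *, r--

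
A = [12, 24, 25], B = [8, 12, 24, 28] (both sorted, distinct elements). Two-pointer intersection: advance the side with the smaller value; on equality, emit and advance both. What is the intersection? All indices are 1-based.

[i=1,j=1] 12>8 → j++
[i=1,j=2] 12==12 emit → i++,j++
[i=2,j=3] 24==24 emit → i++,j++
[i=3,j=4] 25<28 → i++

intersection = [12, 24]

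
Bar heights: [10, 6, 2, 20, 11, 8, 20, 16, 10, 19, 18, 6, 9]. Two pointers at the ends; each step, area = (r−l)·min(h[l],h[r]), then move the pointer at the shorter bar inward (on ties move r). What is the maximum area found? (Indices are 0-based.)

max area = 126

[0,12] min(10,9)*12=108 best=108 * → r--
[0,11] min(10,6)*11=66 best=108 → r--
[0,10] min(10,18)*10=100 best=108 → l++
[1,10] min(6,18)*9=54 best=108 → l++
[2,10] min(2,18)*8=16 best=108 → l++
[3,10] min(20,18)*7=126 best=126 * → r--
[3,9] min(20,19)*6=114 best=126 → r--
[3,8] min(20,10)*5=50 best=126 → r--
[3,7] min(20,16)*4=64 best=126 → r--
[3,6] min(20,20)*3=60 best=126 → r--
[3,5] min(20,8)*2=16 best=126 → r--
[3,4] min(20,11)*1=11 best=126 → r--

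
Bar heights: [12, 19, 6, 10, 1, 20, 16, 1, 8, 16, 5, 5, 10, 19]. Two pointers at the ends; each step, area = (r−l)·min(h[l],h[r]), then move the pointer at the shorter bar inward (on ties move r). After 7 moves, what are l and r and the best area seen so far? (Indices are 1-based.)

l=2, r=8, best area=228

l=1 r=14: min(12,19)*13=156 best=156 *, l++
l=2 r=14: min(19,19)*12=228 best=228 *, r--
l=2 r=13: min(19,10)*11=110 best=228, r--
l=2 r=12: min(19,5)*10=50 best=228, r--
l=2 r=11: min(19,5)*9=45 best=228, r--
l=2 r=10: min(19,16)*8=128 best=228, r--
l=2 r=9: min(19,8)*7=56 best=228, r--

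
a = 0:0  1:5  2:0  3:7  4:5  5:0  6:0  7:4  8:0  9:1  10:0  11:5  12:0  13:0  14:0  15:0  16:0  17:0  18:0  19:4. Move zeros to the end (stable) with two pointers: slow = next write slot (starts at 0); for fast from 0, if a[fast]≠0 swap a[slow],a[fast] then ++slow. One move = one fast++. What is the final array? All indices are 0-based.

slow=0 fast=0: a[fast]=0, fast++
slow=0 fast=1: a[fast]=5≠0 swap→a[0]=5, slow++,fast++
slow=1 fast=2: a[fast]=0, fast++
slow=1 fast=3: a[fast]=7≠0 swap→a[1]=7, slow++,fast++
slow=2 fast=4: a[fast]=5≠0 swap→a[2]=5, slow++,fast++
slow=3 fast=5: a[fast]=0, fast++
slow=3 fast=6: a[fast]=0, fast++
slow=3 fast=7: a[fast]=4≠0 swap→a[3]=4, slow++,fast++
slow=4 fast=8: a[fast]=0, fast++
slow=4 fast=9: a[fast]=1≠0 swap→a[4]=1, slow++,fast++
slow=5 fast=10: a[fast]=0, fast++
slow=5 fast=11: a[fast]=5≠0 swap→a[5]=5, slow++,fast++
slow=6 fast=12: a[fast]=0, fast++
slow=6 fast=13: a[fast]=0, fast++
slow=6 fast=14: a[fast]=0, fast++
slow=6 fast=15: a[fast]=0, fast++
slow=6 fast=16: a[fast]=0, fast++
slow=6 fast=17: a[fast]=0, fast++
slow=6 fast=18: a[fast]=0, fast++
slow=6 fast=19: a[fast]=4≠0 swap→a[6]=4, slow++,fast++

[5, 7, 5, 4, 1, 5, 4, 0, 0, 0, 0, 0, 0, 0, 0, 0, 0, 0, 0, 0]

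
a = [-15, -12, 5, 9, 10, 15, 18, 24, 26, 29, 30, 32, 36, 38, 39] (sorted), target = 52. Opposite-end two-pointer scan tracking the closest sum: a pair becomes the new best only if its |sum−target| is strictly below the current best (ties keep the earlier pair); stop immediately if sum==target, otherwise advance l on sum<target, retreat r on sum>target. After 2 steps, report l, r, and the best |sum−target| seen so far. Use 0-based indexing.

l=2, r=14, best |Δ|=25

l=0 r=14: -15+39=24 d=28 *, l++
l=1 r=14: -12+39=27 d=25 *, l++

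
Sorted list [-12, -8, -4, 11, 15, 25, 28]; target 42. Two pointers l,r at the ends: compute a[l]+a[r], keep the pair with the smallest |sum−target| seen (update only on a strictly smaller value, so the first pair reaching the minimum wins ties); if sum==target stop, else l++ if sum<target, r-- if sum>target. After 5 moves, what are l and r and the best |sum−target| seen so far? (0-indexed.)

l=4, r=5, best |Δ|=1

l=0 r=6: -12+28=16 d=26 *, l++
l=1 r=6: -8+28=20 d=22 *, l++
l=2 r=6: -4+28=24 d=18 *, l++
l=3 r=6: 11+28=39 d=3 *, l++
l=4 r=6: 15+28=43 d=1 *, r--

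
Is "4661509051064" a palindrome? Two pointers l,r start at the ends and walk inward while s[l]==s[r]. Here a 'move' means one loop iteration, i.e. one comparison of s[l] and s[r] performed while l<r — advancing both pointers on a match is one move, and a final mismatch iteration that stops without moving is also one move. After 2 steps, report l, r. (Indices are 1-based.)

l=1 r=13: '4'=='4', l++,r--
l=2 r=12: '6'=='6', l++,r--

l=3, r=11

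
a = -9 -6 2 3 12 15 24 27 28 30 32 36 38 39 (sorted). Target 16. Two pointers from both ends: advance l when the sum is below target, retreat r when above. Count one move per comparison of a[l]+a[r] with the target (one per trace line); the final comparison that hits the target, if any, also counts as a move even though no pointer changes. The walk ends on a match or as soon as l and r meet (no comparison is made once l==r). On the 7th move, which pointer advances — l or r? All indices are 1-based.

l=1 r=14: -9+39=30 >16, r--
l=1 r=13: -9+38=29 >16, r--
l=1 r=12: -9+36=27 >16, r--
l=1 r=11: -9+32=23 >16, r--
l=1 r=10: -9+30=21 >16, r--
l=1 r=9: -9+28=19 >16, r--
l=1 r=8: -9+27=18 >16, r--

r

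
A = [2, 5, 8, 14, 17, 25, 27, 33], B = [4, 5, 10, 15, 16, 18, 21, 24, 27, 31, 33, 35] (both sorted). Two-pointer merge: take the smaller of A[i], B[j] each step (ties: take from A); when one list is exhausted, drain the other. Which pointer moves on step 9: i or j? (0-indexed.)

i=0 j=0: A[i]=2<=B[j]=4 take 2, i++
i=1 j=0: A[i]=5>B[j]=4 take 4, j++
i=1 j=1: A[i]=5<=B[j]=5 take 5, i++
i=2 j=1: A[i]=8>B[j]=5 take 5, j++
i=2 j=2: A[i]=8<=B[j]=10 take 8, i++
i=3 j=2: A[i]=14>B[j]=10 take 10, j++
i=3 j=3: A[i]=14<=B[j]=15 take 14, i++
i=4 j=3: A[i]=17>B[j]=15 take 15, j++
i=4 j=4: A[i]=17>B[j]=16 take 16, j++

j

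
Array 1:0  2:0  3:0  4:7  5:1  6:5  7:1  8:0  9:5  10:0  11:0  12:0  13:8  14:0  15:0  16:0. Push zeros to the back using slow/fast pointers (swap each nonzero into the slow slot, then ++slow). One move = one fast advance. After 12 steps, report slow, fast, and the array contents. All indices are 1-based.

slow=6, fast=13, a=[7, 1, 5, 1, 5, 0, 0, 0, 0, 0, 0, 0, 8, 0, 0, 0]

(s=1,f=1) a[fast]=0 → fast++
(s=1,f=2) a[fast]=0 → fast++
(s=1,f=3) a[fast]=0 → fast++
(s=1,f=4) a[fast]=7≠0 swap→a[1]=7 → slow++,fast++
(s=2,f=5) a[fast]=1≠0 swap→a[2]=1 → slow++,fast++
(s=3,f=6) a[fast]=5≠0 swap→a[3]=5 → slow++,fast++
(s=4,f=7) a[fast]=1≠0 swap→a[4]=1 → slow++,fast++
(s=5,f=8) a[fast]=0 → fast++
(s=5,f=9) a[fast]=5≠0 swap→a[5]=5 → slow++,fast++
(s=6,f=10) a[fast]=0 → fast++
(s=6,f=11) a[fast]=0 → fast++
(s=6,f=12) a[fast]=0 → fast++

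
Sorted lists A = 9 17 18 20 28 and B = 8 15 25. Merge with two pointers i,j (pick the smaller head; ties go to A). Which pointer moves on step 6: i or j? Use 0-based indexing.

i=0 j=0: A[i]=9>B[j]=8 take 8, j++
i=0 j=1: A[i]=9<=B[j]=15 take 9, i++
i=1 j=1: A[i]=17>B[j]=15 take 15, j++
i=1 j=2: A[i]=17<=B[j]=25 take 17, i++
i=2 j=2: A[i]=18<=B[j]=25 take 18, i++
i=3 j=2: A[i]=20<=B[j]=25 take 20, i++

i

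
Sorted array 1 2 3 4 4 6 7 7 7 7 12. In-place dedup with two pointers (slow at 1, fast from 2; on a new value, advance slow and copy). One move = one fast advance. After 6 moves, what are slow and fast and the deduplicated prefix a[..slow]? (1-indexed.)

slow=1 fast=2: a[fast]=2≠a[slow]=1 write a[2]=2, slow++,fast++
slow=2 fast=3: a[fast]=3≠a[slow]=2 write a[3]=3, slow++,fast++
slow=3 fast=4: a[fast]=4≠a[slow]=3 write a[4]=4, slow++,fast++
slow=4 fast=5: a[fast]=4=a[slow] dup, fast++
slow=4 fast=6: a[fast]=6≠a[slow]=4 write a[5]=6, slow++,fast++
slow=5 fast=7: a[fast]=7≠a[slow]=6 write a[6]=7, slow++,fast++

slow=6, fast=8, prefix=[1, 2, 3, 4, 6, 7]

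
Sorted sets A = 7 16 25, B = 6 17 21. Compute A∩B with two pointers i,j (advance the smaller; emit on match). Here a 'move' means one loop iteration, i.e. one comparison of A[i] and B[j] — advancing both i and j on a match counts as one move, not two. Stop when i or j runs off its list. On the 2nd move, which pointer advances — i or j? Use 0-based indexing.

i=0 j=0: 7>6, j++
i=0 j=1: 7<17, i++

i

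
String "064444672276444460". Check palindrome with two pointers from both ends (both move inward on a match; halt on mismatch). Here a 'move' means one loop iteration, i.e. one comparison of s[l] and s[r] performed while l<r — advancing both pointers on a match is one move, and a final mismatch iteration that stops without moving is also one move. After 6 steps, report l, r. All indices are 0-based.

[0,17] '0'=='0' → l++,r--
[1,16] '6'=='6' → l++,r--
[2,15] '4'=='4' → l++,r--
[3,14] '4'=='4' → l++,r--
[4,13] '4'=='4' → l++,r--
[5,12] '4'=='4' → l++,r--

l=6, r=11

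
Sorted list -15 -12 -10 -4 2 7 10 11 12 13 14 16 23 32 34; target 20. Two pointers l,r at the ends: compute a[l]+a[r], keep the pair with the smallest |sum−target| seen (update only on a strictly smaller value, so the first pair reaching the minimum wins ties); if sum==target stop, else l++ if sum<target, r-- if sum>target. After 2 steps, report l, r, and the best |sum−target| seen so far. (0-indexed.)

[0,14] -15+34=19 d=1 * → l++
[1,14] -12+34=22 d=2 → r--

l=1, r=13, best |Δ|=1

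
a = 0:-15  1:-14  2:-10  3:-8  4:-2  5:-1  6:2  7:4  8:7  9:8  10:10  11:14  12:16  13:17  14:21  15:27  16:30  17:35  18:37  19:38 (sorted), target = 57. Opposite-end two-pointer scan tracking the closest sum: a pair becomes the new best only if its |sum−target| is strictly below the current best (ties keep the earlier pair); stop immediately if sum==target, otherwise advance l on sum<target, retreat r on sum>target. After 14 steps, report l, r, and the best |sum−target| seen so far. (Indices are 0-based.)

l=14, r=19, best |Δ|=2

[0,19] -15+38=23 d=34 * → l++
[1,19] -14+38=24 d=33 * → l++
[2,19] -10+38=28 d=29 * → l++
[3,19] -8+38=30 d=27 * → l++
[4,19] -2+38=36 d=21 * → l++
[5,19] -1+38=37 d=20 * → l++
[6,19] 2+38=40 d=17 * → l++
[7,19] 4+38=42 d=15 * → l++
[8,19] 7+38=45 d=12 * → l++
[9,19] 8+38=46 d=11 * → l++
[10,19] 10+38=48 d=9 * → l++
[11,19] 14+38=52 d=5 * → l++
[12,19] 16+38=54 d=3 * → l++
[13,19] 17+38=55 d=2 * → l++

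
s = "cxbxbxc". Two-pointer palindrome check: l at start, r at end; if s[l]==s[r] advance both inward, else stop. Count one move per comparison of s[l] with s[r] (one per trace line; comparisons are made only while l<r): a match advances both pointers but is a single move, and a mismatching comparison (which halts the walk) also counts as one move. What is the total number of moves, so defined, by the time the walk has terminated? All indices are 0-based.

[0,6] 'c'=='c' → l++,r--
[1,5] 'x'=='x' → l++,r--
[2,4] 'b'=='b' → l++,r--

3 moves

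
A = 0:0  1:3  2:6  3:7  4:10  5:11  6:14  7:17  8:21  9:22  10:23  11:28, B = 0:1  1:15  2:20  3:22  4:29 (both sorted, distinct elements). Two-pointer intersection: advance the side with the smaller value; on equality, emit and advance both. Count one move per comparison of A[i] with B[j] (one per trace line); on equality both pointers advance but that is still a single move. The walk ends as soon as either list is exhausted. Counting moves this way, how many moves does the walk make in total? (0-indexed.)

i=0 j=0: 0<1, i++
i=1 j=0: 3>1, j++
i=1 j=1: 3<15, i++
i=2 j=1: 6<15, i++
i=3 j=1: 7<15, i++
i=4 j=1: 10<15, i++
i=5 j=1: 11<15, i++
i=6 j=1: 14<15, i++
i=7 j=1: 17>15, j++
i=7 j=2: 17<20, i++
i=8 j=2: 21>20, j++
i=8 j=3: 21<22, i++
i=9 j=3: 22==22 emit, i++,j++
i=10 j=4: 23<29, i++
i=11 j=4: 28<29, i++

15 moves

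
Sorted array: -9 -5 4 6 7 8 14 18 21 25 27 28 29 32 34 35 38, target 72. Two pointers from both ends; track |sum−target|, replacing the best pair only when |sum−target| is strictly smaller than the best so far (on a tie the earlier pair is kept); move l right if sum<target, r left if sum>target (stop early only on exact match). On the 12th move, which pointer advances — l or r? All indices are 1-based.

l=1 r=17: -9+38=29 d=43 *, l++
l=2 r=17: -5+38=33 d=39 *, l++
l=3 r=17: 4+38=42 d=30 *, l++
l=4 r=17: 6+38=44 d=28 *, l++
l=5 r=17: 7+38=45 d=27 *, l++
l=6 r=17: 8+38=46 d=26 *, l++
l=7 r=17: 14+38=52 d=20 *, l++
l=8 r=17: 18+38=56 d=16 *, l++
l=9 r=17: 21+38=59 d=13 *, l++
l=10 r=17: 25+38=63 d=9 *, l++
l=11 r=17: 27+38=65 d=7 *, l++
l=12 r=17: 28+38=66 d=6 *, l++

l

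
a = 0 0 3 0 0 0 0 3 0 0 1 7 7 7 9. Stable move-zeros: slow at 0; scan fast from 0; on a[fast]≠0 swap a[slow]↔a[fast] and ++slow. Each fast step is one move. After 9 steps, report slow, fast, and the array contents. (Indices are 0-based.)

(s=0,f=0) a[fast]=0 → fast++
(s=0,f=1) a[fast]=0 → fast++
(s=0,f=2) a[fast]=3≠0 swap→a[0]=3 → slow++,fast++
(s=1,f=3) a[fast]=0 → fast++
(s=1,f=4) a[fast]=0 → fast++
(s=1,f=5) a[fast]=0 → fast++
(s=1,f=6) a[fast]=0 → fast++
(s=1,f=7) a[fast]=3≠0 swap→a[1]=3 → slow++,fast++
(s=2,f=8) a[fast]=0 → fast++

slow=2, fast=9, a=[3, 3, 0, 0, 0, 0, 0, 0, 0, 0, 1, 7, 7, 7, 9]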